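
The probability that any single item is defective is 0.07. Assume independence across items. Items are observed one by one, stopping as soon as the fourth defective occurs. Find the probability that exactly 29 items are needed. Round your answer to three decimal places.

0.013

Y = trial on which the fourth success occurs; negative binomial, r=4, p=0.07.
P(Y=29) = C(28,3) · p^4 · (1−p)^25
= 3276 · 2.401e-05 · 0.16296 = 0.01282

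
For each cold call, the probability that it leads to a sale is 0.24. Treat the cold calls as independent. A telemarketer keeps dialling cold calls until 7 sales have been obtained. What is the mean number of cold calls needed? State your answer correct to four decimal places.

29.1667

Y = total cold calls until the seventh success; negative binomial with r=7, p=0.24.
E[Y] = r / p = 7 / 0.24 = 29.166667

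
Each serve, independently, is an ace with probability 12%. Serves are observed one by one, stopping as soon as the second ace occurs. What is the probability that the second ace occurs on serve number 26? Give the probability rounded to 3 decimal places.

0.017

Y = trial on which the second success occurs; negative binomial, r=2, p=0.12.
P(Y=26) = C(25,1) · p^2 · (1−p)^24
= 25 · 0.0144 · 0.046514 = 0.01675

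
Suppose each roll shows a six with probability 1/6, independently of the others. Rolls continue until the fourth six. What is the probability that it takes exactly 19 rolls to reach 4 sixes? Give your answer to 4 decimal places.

Y = trial on which the fourth success occurs; negative binomial, r=4, p=0.166667.
P(Y=19) = C(18,3) · p^4 · (1−p)^15
= 816 · 0.0007716 · 0.064905 = 0.040866

0.0409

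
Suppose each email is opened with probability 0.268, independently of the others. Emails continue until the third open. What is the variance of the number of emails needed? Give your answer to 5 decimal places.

30.57474

Y = total emails until the third success; negative binomial with r=3, p=0.268.
Var(Y) = r(1−p)/p² = 3·0.732 / 0.268² = 30.5747382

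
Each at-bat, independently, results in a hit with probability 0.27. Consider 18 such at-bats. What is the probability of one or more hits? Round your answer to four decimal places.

P(at least one) = 1 − P(none) = 1 − (1 − 0.27)^18
= 1 − 0.003466 = 0.996534

0.9965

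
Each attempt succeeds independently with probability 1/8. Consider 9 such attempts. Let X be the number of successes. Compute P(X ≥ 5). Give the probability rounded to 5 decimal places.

X ~ Binomial(9, 0.125); P(X ≥ 5) = Σ C(9,k) p^k (1−p)^(9−k) over k:
  k=5: C(9,5)·0.125^5·0.875^4 = 0.0022540
  k=6: C(9,6)·0.125^6·0.875^3 = 0.0002147
  k=7: C(9,7)·0.125^7·0.875^2 = 0.0000131
  k=8: C(9,8)·0.125^8·0.875^1 = 0.0000005
  k=9: C(9,9)·0.125^9·0.875^0 = 0.0000000
Total = 0.0024823

0.00248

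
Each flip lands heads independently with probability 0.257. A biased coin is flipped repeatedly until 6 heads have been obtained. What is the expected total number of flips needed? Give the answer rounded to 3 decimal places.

23.346

Y = total flips until the sixth success; negative binomial with r=6, p=0.257.
E[Y] = r / p = 6 / 0.257 = 23.34630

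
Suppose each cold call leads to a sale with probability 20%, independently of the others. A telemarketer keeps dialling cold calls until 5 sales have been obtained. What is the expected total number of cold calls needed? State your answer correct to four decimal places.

25.0000

Y = total cold calls until the fifth success; negative binomial with r=5, p=0.20.
E[Y] = r / p = 5 / 0.20 = 25.000000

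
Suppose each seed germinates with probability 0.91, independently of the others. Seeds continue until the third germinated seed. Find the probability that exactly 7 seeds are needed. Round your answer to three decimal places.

0.001

Y = trial on which the third success occurs; negative binomial, r=3, p=0.91.
P(Y=7) = C(6,2) · p^3 · (1−p)^4
= 15 · 0.75357 · 6.561e-05 = 0.00074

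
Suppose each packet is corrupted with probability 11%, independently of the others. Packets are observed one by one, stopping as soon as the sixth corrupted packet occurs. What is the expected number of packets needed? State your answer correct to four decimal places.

Y = total packets until the sixth success; negative binomial with r=6, p=0.11.
E[Y] = r / p = 6 / 0.11 = 54.545455

54.5455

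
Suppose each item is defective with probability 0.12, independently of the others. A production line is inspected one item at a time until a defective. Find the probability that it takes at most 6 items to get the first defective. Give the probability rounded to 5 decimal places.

0.53560

Y = number of items to the first success; geometric, p = 0.12.
P(Y ≤ 6) = 1 − (1−p)^6 = 1 − 0.4644041 = 0.5355959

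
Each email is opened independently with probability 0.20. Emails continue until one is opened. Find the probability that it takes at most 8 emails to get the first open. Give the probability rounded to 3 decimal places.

0.832

Y = number of emails to the first success; geometric, p = 0.20.
P(Y ≤ 8) = 1 − (1−p)^8 = 1 − 0.16777 = 0.83223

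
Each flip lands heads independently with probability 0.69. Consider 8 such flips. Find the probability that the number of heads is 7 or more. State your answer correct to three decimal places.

X ~ Binomial(8, 0.69); P(X ≥ 7) = Σ C(8,k) p^k (1−p)^(8−k) over k:
  k=7: C(8,7)·0.69^7·0.31^1 = 0.18467
  k=8: C(8,8)·0.69^8·0.31^0 = 0.05138
Total = 0.23605

0.236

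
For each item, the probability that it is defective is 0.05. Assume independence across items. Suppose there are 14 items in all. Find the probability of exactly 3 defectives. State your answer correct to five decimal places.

X ~ Binomial(n=14, p=0.05).
P(X=3) = C(14,3) · p^3 · (1−p)^11
= 364 · 0.000125 · 0.5688 = 0.0258804

0.02588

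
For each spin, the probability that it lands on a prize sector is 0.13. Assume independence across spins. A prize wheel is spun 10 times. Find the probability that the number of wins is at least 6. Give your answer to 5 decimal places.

0.00063

X ~ Binomial(10, 0.13); P(X ≥ 6) = Σ C(10,k) p^k (1−p)^(10−k) over k:
  k=6: C(10,6)·0.13^6·0.87^4 = 0.0005807
  k=7: C(10,7)·0.13^7·0.87^3 = 0.0000496
  k=8: C(10,8)·0.13^8·0.87^2 = 0.0000028
  k=9: C(10,9)·0.13^9·0.87^1 = 0.0000001
  k=10: C(10,10)·0.13^10·0.87^0 = 0.0000000
Total = 0.0006332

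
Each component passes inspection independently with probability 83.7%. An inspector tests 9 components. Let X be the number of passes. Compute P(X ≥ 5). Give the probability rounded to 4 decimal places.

X ~ Binomial(9, 0.837); P(X ≥ 5) = Σ C(9,k) p^k (1−p)^(9−k) over k:
  k=5: C(9,5)·0.837^5·0.163^4 = 0.036538
  k=6: C(9,6)·0.837^6·0.163^3 = 0.125082
  k=7: C(9,7)·0.837^7·0.163^2 = 0.275268
  k=8: C(9,8)·0.837^8·0.163^1 = 0.353373
  k=9: C(9,9)·0.837^9·0.163^0 = 0.201618
Total = 0.991880

0.9919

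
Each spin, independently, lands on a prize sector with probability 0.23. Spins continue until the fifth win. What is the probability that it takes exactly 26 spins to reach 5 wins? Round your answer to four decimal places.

Y = trial on which the fifth success occurs; negative binomial, r=5, p=0.23.
P(Y=26) = C(25,4) · p^5 · (1−p)^21
= 12650 · 0.00064363 · 0.0041334 = 0.033654

0.0337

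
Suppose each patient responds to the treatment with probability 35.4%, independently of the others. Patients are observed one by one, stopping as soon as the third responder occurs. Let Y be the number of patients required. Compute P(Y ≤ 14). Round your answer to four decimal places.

0.9207

Finishing within 14 patients ⇔ at least 3 successes in the first 14. With X ~ Binomial(14, 0.354), P(Y ≤ 14) = 1 − P(X ≤ 2).
  k=0: C(14,0)·0.354^0·0.646^14 = 0.002204
  k=1: C(14,1)·0.354^1·0.646^13 = 0.016910
  k=2: C(14,2)·0.354^2·0.646^12 = 0.060234
1 − 0.079348 = 0.920652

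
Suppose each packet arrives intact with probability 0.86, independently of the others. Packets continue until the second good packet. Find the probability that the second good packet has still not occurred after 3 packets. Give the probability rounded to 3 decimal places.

0.053

Needing more than 3 packets ⇔ fewer than 2 successes in the first 3. With X ~ Binomial(3, 0.86), P(Y > 3) = P(X ≤ 1).
  k=0: C(3,0)·0.86^0·0.14^3 = 0.00274
  k=1: C(3,1)·0.86^1·0.14^2 = 0.05057
P(X ≤ 1) = 0.05331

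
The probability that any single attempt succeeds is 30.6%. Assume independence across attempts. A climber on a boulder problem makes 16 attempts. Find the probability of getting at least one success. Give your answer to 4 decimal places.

0.9971

P(at least one) = 1 − P(none) = 1 − (1 − 0.306)^16
= 1 − 0.002896 = 0.997104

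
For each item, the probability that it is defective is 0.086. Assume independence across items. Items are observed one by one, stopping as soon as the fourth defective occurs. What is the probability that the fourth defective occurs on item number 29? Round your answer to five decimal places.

Y = trial on which the fourth success occurs; negative binomial, r=4, p=0.086.
P(Y=29) = C(28,3) · p^4 · (1−p)^25
= 3276 · 5.4701e-05 · 0.1056 = 0.0189231

0.01892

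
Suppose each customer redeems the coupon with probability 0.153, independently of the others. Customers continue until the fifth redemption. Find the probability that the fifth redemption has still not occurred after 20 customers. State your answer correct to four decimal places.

Needing more than 20 customers ⇔ fewer than 5 successes in the first 20. With X ~ Binomial(20, 0.153), P(Y > 20) = P(X ≤ 4).
  k=0: C(20,0)·0.153^0·0.847^20 = 0.036113
  k=1: C(20,1)·0.153^1·0.847^19 = 0.130469
  k=2: C(20,2)·0.153^2·0.847^18 = 0.223892
  k=3: C(20,3)·0.153^3·0.847^17 = 0.242659
  k=4: C(20,4)·0.153^4·0.847^16 = 0.186292
P(X ≤ 4) = 0.819425

0.8194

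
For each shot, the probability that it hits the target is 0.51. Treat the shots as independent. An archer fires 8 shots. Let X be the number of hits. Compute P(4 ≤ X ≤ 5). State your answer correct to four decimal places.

X ~ Binomial(8, 0.51); P(4 ≤ X ≤ 5) = Σ C(8,k) p^k (1−p)^(8−k) over k:
  k=4: C(8,4)·0.51^4·0.49^4 = 0.273000
  k=5: C(8,5)·0.51^5·0.49^3 = 0.227315
Total = 0.500315

0.5003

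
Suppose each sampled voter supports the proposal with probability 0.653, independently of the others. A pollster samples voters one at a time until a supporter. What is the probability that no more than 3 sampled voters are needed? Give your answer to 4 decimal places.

Y = number of sampled voters to the first success; geometric, p = 0.653.
P(Y ≤ 3) = 1 − (1−p)^3 = 1 − 0.041782 = 0.958218

0.9582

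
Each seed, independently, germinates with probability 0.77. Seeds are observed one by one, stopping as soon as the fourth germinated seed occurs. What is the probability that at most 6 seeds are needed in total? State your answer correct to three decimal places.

Finishing within 6 seeds ⇔ at least 4 successes in the first 6. With X ~ Binomial(6, 0.77), P(Y ≤ 6) = 1 − P(X ≤ 3).
  k=0: C(6,0)·0.77^0·0.23^6 = 0.00015
  k=1: C(6,1)·0.77^1·0.23^5 = 0.00297
  k=2: C(6,2)·0.77^2·0.23^4 = 0.02489
  k=3: C(6,3)·0.77^3·0.23^3 = 0.11109
1 − 0.13910 = 0.86090

0.861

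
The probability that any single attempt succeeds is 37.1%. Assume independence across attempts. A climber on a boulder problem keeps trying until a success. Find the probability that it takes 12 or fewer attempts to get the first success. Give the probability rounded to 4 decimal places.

0.9962

Y = number of attempts to the first success; geometric, p = 0.371.
P(Y ≤ 12) = 1 − (1−p)^12 = 1 − 0.003835 = 0.996165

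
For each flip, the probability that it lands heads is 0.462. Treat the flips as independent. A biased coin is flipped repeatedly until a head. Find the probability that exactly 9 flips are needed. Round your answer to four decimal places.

0.0032

Geometric (trials to first success), p = 0.462.
P(Y = 9) = (1−p)^8 · p = 0.0070187 · 0.462 = 0.003243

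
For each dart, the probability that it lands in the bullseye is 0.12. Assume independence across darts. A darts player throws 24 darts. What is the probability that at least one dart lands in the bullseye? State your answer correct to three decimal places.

0.953

P(at least one) = 1 − P(none) = 1 − (1 − 0.12)^24
= 1 − 0.04651 = 0.95349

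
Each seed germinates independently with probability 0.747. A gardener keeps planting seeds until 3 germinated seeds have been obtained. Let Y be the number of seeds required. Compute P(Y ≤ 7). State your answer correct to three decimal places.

Finishing within 7 seeds ⇔ at least 3 successes in the first 7. With X ~ Binomial(7, 0.747), P(Y ≤ 7) = 1 − P(X ≤ 2).
  k=0: C(7,0)·0.747^0·0.253^7 = 0.00007
  k=1: C(7,1)·0.747^1·0.253^6 = 0.00137
  k=2: C(7,2)·0.747^2·0.253^5 = 0.01215
1 − 0.01358 = 0.98642

0.986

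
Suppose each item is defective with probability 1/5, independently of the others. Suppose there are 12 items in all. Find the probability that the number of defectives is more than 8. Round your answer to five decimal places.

X ~ Binomial(12, 0.20); P(X ≥ 9) = Σ C(12,k) p^k (1−p)^(12−k) over k:
  k=9: C(12,9)·0.20^9·0.80^3 = 0.0000577
  k=10: C(12,10)·0.20^10·0.80^2 = 0.0000043
  k=11: C(12,11)·0.20^11·0.80^1 = 0.0000002
  k=12: C(12,12)·0.20^12·0.80^0 = 0.0000000
Total = 0.0000622

0.00006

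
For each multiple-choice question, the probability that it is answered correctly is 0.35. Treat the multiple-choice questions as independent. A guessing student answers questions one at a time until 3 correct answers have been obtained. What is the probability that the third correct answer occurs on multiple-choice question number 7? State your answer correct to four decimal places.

Y = trial on which the third success occurs; negative binomial, r=3, p=0.35.
P(Y=7) = C(6,2) · p^3 · (1−p)^4
= 15 · 0.042875 · 0.17851 = 0.114802

0.1148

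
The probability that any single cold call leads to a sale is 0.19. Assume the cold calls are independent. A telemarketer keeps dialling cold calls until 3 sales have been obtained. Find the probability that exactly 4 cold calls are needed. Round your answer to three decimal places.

Y = trial on which the third success occurs; negative binomial, r=3, p=0.19.
P(Y=4) = C(3,2) · p^3 · (1−p)^1
= 3 · 0.006859 · 0.81 = 0.01667

0.017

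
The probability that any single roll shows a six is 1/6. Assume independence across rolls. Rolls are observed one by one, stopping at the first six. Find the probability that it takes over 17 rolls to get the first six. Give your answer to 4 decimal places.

Y = number of rolls to the first success; geometric, p = 0.166667.
P(Y > 17) = P(first 17 all fail) = (1−p)^17 = 0.045073

0.0451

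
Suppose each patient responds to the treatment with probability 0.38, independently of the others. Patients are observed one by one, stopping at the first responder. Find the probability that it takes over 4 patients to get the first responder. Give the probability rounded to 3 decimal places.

Y = number of patients to the first success; geometric, p = 0.38.
P(Y > 4) = P(first 4 all fail) = (1−p)^4 = 0.14776

0.148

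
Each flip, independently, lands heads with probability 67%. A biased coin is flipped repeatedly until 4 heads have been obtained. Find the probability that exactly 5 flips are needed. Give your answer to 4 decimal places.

0.2660

Y = trial on which the fourth success occurs; negative binomial, r=4, p=0.67.
P(Y=5) = C(4,3) · p^4 · (1−p)^1
= 4 · 0.20151 · 0.33 = 0.265995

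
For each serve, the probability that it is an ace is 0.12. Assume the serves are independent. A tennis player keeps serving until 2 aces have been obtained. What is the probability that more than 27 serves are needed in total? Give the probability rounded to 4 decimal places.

0.1484

Needing more than 27 serves ⇔ fewer than 2 successes in the first 27. With X ~ Binomial(27, 0.12), P(Y > 27) = P(X ≤ 1).
  k=0: C(27,0)·0.12^0·0.88^27 = 0.031698
  k=1: C(27,1)·0.12^1·0.88^26 = 0.116706
P(X ≤ 1) = 0.148404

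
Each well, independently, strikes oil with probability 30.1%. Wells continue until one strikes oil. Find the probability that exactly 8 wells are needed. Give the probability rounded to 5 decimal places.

0.02454

Geometric (trials to first success), p = 0.301.
P(Y = 8) = (1−p)^7 · p = 0.081534 · 0.301 = 0.0245418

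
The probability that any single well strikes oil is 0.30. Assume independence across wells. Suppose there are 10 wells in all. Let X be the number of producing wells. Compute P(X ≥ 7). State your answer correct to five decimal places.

0.01059

X ~ Binomial(10, 0.30); P(X ≥ 7) = Σ C(10,k) p^k (1−p)^(10−k) over k:
  k=7: C(10,7)·0.30^7·0.70^3 = 0.0090017
  k=8: C(10,8)·0.30^8·0.70^2 = 0.0014467
  k=9: C(10,9)·0.30^9·0.70^1 = 0.0001378
  k=10: C(10,10)·0.30^10·0.70^0 = 0.0000059
Total = 0.0105921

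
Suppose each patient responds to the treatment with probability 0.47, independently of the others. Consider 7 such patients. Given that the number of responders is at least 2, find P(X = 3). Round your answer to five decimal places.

0.31325

X ~ Binomial(7, 0.47). Want P(X=3 | X≥2) = P(X=3) / P(X≥2).
P(X=3) = C(7,3)·0.47^3·0.53^4 = 0.2867247
P(X≥2) = 1 − 0.0117471 − 0.0729207 = 0.9153321
Ratio = 0.2867247 / 0.9153321 = 0.3132466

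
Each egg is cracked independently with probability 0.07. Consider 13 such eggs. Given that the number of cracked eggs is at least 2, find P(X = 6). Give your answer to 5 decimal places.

0.00053

X ~ Binomial(13, 0.07). Want P(X=6 | X≥2) = P(X=6) / P(X≥2).
P(X=6) = C(13,6)·0.07^6·0.93^7 = 0.0001215
P(X≥2) = 1 − 0.3892946 − 0.3809226 = 0.2297828
Ratio = 0.0001215 / 0.2297828 = 0.0005287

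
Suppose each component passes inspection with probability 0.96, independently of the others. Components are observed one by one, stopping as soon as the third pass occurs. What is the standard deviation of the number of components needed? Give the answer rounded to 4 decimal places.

Y = total components until the third success; negative binomial with r=3, p=0.96.
SD(Y) = √[r(1−p)/p²] = √(0.130208) = 0.360844

0.3608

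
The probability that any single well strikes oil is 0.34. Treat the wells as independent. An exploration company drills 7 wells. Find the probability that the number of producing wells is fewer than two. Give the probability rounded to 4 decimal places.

X ~ Binomial(7, 0.34); P(X ≤ 1) = Σ C(7,k) p^k (1−p)^(7−k) over k:
  k=0: C(7,0)·0.34^0·0.66^7 = 0.054552
  k=1: C(7,1)·0.34^1·0.66^6 = 0.196716
Total = 0.251268

0.2513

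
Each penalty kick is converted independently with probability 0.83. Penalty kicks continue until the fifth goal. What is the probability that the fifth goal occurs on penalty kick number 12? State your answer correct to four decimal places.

Y = trial on which the fifth success occurs; negative binomial, r=5, p=0.83.
P(Y=12) = C(11,4) · p^5 · (1−p)^7
= 330 · 0.3939 · 4.1034e-06 = 0.000533

0.0005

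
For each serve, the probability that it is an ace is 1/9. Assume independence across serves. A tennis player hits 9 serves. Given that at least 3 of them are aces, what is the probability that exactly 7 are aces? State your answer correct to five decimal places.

0.00009

X ~ Binomial(9, 0.111111). Want P(X=7 | X≥3) = P(X=7) / P(X≥3).
P(X=7) = C(9,7)·0.111111^7·0.888889^2 = 0.0000059
P(X≥3) = 1 − 0.3464394 − 0.3897443 − 0.1948722 = 0.0689441
Ratio = 0.0000059 / 0.0689441 = 0.0000863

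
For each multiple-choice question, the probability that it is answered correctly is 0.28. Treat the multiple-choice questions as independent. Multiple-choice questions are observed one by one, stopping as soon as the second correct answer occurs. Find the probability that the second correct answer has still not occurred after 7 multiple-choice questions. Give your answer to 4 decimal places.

Needing more than 7 multiple-choice questions ⇔ fewer than 2 successes in the first 7. With X ~ Binomial(7, 0.28), P(Y > 7) = P(X ≤ 1).
  k=0: C(7,0)·0.28^0·0.72^7 = 0.100306
  k=1: C(7,1)·0.28^1·0.72^6 = 0.273056
P(X ≤ 1) = 0.373362

0.3734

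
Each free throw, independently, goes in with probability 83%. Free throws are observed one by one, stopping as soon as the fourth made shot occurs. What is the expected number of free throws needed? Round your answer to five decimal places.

Y = total free throws until the fourth success; negative binomial with r=4, p=0.83.
E[Y] = r / p = 4 / 0.83 = 4.8192771

4.81928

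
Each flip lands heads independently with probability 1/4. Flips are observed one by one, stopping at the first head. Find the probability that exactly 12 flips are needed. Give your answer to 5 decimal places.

0.01056

Geometric (trials to first success), p = 0.25.
P(Y = 12) = (1−p)^11 · p = 0.042235 · 0.25 = 0.0105588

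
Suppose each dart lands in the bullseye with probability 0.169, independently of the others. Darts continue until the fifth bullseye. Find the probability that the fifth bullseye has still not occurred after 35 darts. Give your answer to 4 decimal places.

Needing more than 35 darts ⇔ fewer than 5 successes in the first 35. With X ~ Binomial(35, 0.169), P(Y > 35) = P(X ≤ 4).
  k=0: C(35,0)·0.169^0·0.831^35 = 0.001535
  k=1: C(35,1)·0.169^1·0.831^34 = 0.010924
  k=2: C(35,2)·0.169^2·0.831^33 = 0.037768
  k=3: C(35,3)·0.169^3·0.831^32 = 0.084489
  k=4: C(35,4)·0.169^4·0.831^31 = 0.137461
P(X ≤ 4) = 0.272177

0.2722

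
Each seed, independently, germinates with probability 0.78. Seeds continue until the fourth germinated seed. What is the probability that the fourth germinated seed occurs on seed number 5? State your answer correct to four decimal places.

0.3257

Y = trial on which the fourth success occurs; negative binomial, r=4, p=0.78.
P(Y=5) = C(4,3) · p^4 · (1−p)^1
= 4 · 0.37015 · 0.22 = 0.325732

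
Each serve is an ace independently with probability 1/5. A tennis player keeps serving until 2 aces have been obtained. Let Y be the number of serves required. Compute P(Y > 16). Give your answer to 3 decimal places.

0.141

Needing more than 16 serves ⇔ fewer than 2 successes in the first 16. With X ~ Binomial(16, 0.20), P(Y > 16) = P(X ≤ 1).
  k=0: C(16,0)·0.20^0·0.80^16 = 0.02815
  k=1: C(16,1)·0.20^1·0.80^15 = 0.11259
P(X ≤ 1) = 0.14074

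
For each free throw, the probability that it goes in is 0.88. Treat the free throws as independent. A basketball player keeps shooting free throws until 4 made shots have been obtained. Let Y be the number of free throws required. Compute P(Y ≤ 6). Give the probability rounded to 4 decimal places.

0.9739

Finishing within 6 free throws ⇔ at least 4 successes in the first 6. With X ~ Binomial(6, 0.88), P(Y ≤ 6) = 1 − P(X ≤ 3).
  k=0: C(6,0)·0.88^0·0.12^6 = 0.000003
  k=1: C(6,1)·0.88^1·0.12^5 = 0.000131
  k=2: C(6,2)·0.88^2·0.12^4 = 0.002409
  k=3: C(6,3)·0.88^3·0.12^3 = 0.023552
1 − 0.026095 = 0.973905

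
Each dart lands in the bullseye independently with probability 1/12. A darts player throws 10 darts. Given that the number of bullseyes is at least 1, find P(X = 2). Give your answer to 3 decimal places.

0.268

X ~ Binomial(10, 0.083333). Want P(X=2 | X≥1) = P(X=2) / P(X≥1).
P(X=2) = C(10,2)·0.083333^2·0.916667^8 = 0.15579
P(X≥1) = 1 − 0.41890 = 0.58110
Ratio = 0.15579 / 0.58110 = 0.26810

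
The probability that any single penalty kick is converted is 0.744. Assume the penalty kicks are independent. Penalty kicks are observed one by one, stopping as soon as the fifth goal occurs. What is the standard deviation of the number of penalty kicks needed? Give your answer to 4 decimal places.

1.5207

Y = total penalty kicks until the fifth success; negative binomial with r=5, p=0.744.
SD(Y) = √[r(1−p)/p²] = √(2.312406) = 1.520660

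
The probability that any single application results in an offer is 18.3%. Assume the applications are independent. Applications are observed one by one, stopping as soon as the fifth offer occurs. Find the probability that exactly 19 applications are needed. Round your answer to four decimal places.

Y = trial on which the fifth success occurs; negative binomial, r=5, p=0.183.
P(Y=19) = C(18,4) · p^5 · (1−p)^14
= 3060 · 0.00020524 · 0.059035 = 0.037075

0.0371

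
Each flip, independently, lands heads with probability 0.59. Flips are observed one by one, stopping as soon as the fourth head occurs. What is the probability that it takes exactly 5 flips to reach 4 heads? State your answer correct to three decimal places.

Y = trial on which the fourth success occurs; negative binomial, r=4, p=0.59.
P(Y=5) = C(4,3) · p^4 · (1−p)^1
= 4 · 0.12117 · 0.41 = 0.19872

0.199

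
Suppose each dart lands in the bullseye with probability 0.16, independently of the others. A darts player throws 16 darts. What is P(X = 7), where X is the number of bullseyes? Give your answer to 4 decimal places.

0.0064

X ~ Binomial(n=16, p=0.16).
P(X=7) = C(16,7) · p^7 · (1−p)^9
= 11440 · 2.6844e-06 · 0.20822 = 0.006394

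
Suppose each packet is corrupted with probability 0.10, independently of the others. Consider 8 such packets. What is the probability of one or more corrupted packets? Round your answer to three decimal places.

0.570

P(at least one) = 1 − P(none) = 1 − (1 − 0.10)^8
= 1 − 0.43047 = 0.56953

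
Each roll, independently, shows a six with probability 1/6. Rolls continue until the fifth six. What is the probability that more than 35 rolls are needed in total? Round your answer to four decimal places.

Needing more than 35 rolls ⇔ fewer than 5 successes in the first 35. With X ~ Binomial(35, 0.166667), P(Y > 35) = P(X ≤ 4).
  k=0: C(35,0)·0.166667^0·0.833333^35 = 0.001693
  k=1: C(35,1)·0.166667^1·0.833333^34 = 0.011851
  k=2: C(35,2)·0.166667^2·0.833333^33 = 0.040293
  k=3: C(35,3)·0.166667^3·0.833333^32 = 0.088645
  k=4: C(35,4)·0.166667^4·0.833333^31 = 0.141833
P(X ≤ 4) = 0.284315

0.2843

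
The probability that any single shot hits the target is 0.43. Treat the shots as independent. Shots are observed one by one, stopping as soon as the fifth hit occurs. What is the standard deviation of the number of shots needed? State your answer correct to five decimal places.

3.92603

Y = total shots until the fifth success; negative binomial with r=5, p=0.43.
SD(Y) = √[r(1−p)/p²] = √(15.4137372) = 3.9260333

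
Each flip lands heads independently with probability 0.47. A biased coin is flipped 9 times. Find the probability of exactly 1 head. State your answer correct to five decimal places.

0.02634

X ~ Binomial(n=9, p=0.47).
P(X=1) = C(9,1) · p^1 · (1−p)^8
= 9 · 0.47 · 0.006226 = 0.0263358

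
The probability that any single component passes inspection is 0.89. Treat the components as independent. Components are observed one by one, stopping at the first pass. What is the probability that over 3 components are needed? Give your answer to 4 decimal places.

0.0013

Y = number of components to the first success; geometric, p = 0.89.
P(Y > 3) = P(first 3 all fail) = (1−p)^3 = 0.001331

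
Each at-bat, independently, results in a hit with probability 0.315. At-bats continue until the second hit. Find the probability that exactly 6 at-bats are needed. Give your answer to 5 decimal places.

Y = trial on which the second success occurs; negative binomial, r=2, p=0.315.
P(Y=6) = C(5,1) · p^2 · (1−p)^4
= 5 · 0.099225 · 0.22017 = 0.1092329

0.10923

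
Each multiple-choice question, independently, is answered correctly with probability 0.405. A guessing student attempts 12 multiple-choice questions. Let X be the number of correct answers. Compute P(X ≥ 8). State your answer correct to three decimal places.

X ~ Binomial(12, 0.405); P(X ≥ 8) = Σ C(12,k) p^k (1−p)^(12−k) over k:
  k=8: C(12,8)·0.405^8·0.595^4 = 0.04491
  k=9: C(12,9)·0.405^9·0.595^3 = 0.01359
  k=10: C(12,10)·0.405^10·0.595^2 = 0.00277
  k=11: C(12,11)·0.405^11·0.595^1 = 0.00034
  k=12: C(12,12)·0.405^12·0.595^0 = 0.00002
Total = 0.06163

0.062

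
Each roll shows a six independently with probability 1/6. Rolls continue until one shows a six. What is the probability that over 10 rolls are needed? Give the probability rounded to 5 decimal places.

0.16151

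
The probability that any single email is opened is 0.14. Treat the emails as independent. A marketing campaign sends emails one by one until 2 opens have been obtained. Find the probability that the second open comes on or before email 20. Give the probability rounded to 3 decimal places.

Finishing within 20 emails ⇔ at least 2 successes in the first 20. With X ~ Binomial(20, 0.14), P(Y ≤ 20) = 1 − P(X ≤ 1).
  k=0: C(20,0)·0.14^0·0.86^20 = 0.04897
  k=1: C(20,1)·0.14^1·0.86^19 = 0.15945
1 − 0.20843 = 0.79157

0.792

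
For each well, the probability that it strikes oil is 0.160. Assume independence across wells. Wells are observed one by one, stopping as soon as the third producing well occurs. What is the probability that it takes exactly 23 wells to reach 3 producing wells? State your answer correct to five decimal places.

Y = trial on which the third success occurs; negative binomial, r=3, p=0.16.
P(Y=23) = C(22,2) · p^3 · (1−p)^20
= 231 · 0.004096 · 0.03059 = 0.0289439

0.02894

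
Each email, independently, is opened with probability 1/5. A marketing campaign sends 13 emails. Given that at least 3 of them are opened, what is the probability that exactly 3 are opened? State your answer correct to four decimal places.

0.4930

X ~ Binomial(13, 0.20). Want P(X=3 | X≥3) = P(X=3) / P(X≥3).
P(X=3) = C(13,3)·0.20^3·0.80^10 = 0.245672
P(X≥3) = 1 − 0.054976 − 0.178671 − 0.268006 = 0.498348
Ratio = 0.245672 / 0.498348 = 0.492973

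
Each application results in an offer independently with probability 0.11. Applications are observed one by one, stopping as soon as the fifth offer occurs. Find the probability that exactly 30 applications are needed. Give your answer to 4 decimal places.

Y = trial on which the fifth success occurs; negative binomial, r=5, p=0.11.
P(Y=30) = C(29,4) · p^5 · (1−p)^25
= 23751 · 1.6105e-05 · 0.054294 = 0.020768

0.0208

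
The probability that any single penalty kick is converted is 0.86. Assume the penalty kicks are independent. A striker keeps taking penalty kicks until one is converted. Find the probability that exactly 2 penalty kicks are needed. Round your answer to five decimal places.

0.12040

Geometric (trials to first success), p = 0.86.
P(Y = 2) = (1−p)^1 · p = 0.14 · 0.86 = 0.1204000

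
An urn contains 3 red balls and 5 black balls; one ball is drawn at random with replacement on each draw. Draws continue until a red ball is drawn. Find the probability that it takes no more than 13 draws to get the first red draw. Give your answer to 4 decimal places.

0.9978

Y = number of draws to the first success; geometric, p = 0.375.
P(Y ≤ 13) = 1 − (1−p)^13 = 1 − 0.002220 = 0.997780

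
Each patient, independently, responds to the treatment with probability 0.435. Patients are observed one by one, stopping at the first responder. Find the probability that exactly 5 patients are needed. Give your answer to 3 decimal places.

Geometric (trials to first success), p = 0.435.
P(Y = 5) = (1−p)^4 · p = 0.1019 · 0.435 = 0.04433

0.044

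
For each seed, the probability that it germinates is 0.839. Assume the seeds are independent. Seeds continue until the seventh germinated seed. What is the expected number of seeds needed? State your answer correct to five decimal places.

8.34327

Y = total seeds until the seventh success; negative binomial with r=7, p=0.839.
E[Y] = r / p = 7 / 0.839 = 8.3432658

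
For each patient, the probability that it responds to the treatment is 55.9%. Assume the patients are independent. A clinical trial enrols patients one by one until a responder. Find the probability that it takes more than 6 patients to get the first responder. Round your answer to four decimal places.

0.0074

Y = number of patients to the first success; geometric, p = 0.559.
P(Y > 6) = P(first 6 all fail) = (1−p)^6 = 0.007356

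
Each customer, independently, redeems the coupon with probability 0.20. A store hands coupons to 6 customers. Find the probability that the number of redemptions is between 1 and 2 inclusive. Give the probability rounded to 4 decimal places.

0.6390

X ~ Binomial(6, 0.20); P(1 ≤ X ≤ 2) = Σ C(6,k) p^k (1−p)^(6−k) over k:
  k=1: C(6,1)·0.20^1·0.80^5 = 0.393216
  k=2: C(6,2)·0.20^2·0.80^4 = 0.245760
Total = 0.638976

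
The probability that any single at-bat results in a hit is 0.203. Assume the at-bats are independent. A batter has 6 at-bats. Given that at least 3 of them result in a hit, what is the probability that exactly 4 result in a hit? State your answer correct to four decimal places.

X ~ Binomial(6, 0.203). Want P(X=4 | X≥3) = P(X=4) / P(X≥3).
P(X=4) = C(6,4)·0.203^4·0.797^2 = 0.016181
P(X≥3) = 1 − 0.256301 − 0.391687 − 0.249412 = 0.102601
Ratio = 0.016181 / 0.102601 = 0.157703

0.1577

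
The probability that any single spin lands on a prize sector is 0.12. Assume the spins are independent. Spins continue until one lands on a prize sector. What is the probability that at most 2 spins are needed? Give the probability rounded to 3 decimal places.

0.226

Y = number of spins to the first success; geometric, p = 0.12.
P(Y ≤ 2) = 1 − (1−p)^2 = 1 − 0.77440 = 0.22560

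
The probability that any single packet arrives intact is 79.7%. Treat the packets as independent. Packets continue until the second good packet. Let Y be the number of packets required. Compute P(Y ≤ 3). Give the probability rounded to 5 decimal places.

0.89310

Finishing within 3 packets ⇔ at least 2 successes in the first 3. With X ~ Binomial(3, 0.797), P(Y ≤ 3) = 1 − P(X ≤ 1).
  k=0: C(3,0)·0.797^0·0.203^3 = 0.0083654
  k=1: C(3,1)·0.797^1·0.203^2 = 0.0985307
1 − 0.1068961 = 0.8931039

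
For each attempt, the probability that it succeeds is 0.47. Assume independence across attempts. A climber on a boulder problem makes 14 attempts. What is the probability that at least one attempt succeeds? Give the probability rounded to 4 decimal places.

0.9999

P(at least one) = 1 − P(none) = 1 − (1 − 0.47)^14
= 1 − 0.000138 = 0.999862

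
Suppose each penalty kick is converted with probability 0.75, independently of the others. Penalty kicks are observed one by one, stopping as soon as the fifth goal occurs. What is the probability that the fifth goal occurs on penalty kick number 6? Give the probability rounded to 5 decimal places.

0.29663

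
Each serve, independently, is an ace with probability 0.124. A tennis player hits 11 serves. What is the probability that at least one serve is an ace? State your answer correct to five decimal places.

0.76690

P(at least one) = 1 − P(none) = 1 − (1 − 0.124)^11
= 1 − 0.2331016 = 0.7668984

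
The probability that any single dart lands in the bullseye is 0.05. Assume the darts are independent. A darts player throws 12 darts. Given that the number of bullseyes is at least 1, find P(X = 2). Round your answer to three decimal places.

X ~ Binomial(12, 0.05). Want P(X=2 | X≥1) = P(X=2) / P(X≥1).
P(X=2) = C(12,2)·0.05^2·0.95^10 = 0.09879
P(X≥1) = 1 − 0.54036 = 0.45964
Ratio = 0.09879 / 0.45964 = 0.21493

0.215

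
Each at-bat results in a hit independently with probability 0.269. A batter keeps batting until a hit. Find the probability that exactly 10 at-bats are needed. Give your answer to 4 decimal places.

Geometric (trials to first success), p = 0.269.
P(Y = 10) = (1−p)^9 · p = 0.059601 · 0.269 = 0.016033

0.0160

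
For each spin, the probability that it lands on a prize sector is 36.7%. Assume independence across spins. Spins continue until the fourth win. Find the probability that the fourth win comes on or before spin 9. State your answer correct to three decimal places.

0.434

Finishing within 9 spins ⇔ at least 4 successes in the first 9. With X ~ Binomial(9, 0.367), P(Y ≤ 9) = 1 − P(X ≤ 3).
  k=0: C(9,0)·0.367^0·0.633^9 = 0.01632
  k=1: C(9,1)·0.367^1·0.633^8 = 0.08514
  k=2: C(9,2)·0.367^2·0.633^7 = 0.19745
  k=3: C(9,3)·0.367^3·0.633^6 = 0.26712
1 − 0.56603 = 0.43397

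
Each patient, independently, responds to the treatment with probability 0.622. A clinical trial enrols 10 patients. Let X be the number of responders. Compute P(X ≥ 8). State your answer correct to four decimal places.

0.2054

X ~ Binomial(10, 0.622); P(X ≥ 8) = Σ C(10,k) p^k (1−p)^(10−k) over k:
  k=8: C(10,8)·0.622^8·0.378^2 = 0.144052
  k=9: C(10,9)·0.622^9·0.378^1 = 0.052675
  k=10: C(10,10)·0.622^10·0.378^0 = 0.008668
Total = 0.205395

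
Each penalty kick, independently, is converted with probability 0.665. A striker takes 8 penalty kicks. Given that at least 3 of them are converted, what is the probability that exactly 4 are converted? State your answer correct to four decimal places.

X ~ Binomial(8, 0.665). Want P(X=4 | X≥3) = P(X=4) / P(X≥3).
P(X=4) = C(8,4)·0.665^4·0.335^4 = 0.172411
P(X≥3) = 1 − 0.000159 − 0.002519 − 0.017501 = 0.979821
Ratio = 0.172411 / 0.979821 = 0.175961

0.1760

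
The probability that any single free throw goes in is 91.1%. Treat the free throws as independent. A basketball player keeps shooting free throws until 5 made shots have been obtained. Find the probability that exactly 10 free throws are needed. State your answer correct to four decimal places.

Y = trial on which the fifth success occurs; negative binomial, r=5, p=0.911.
P(Y=10) = C(9,4) · p^5 · (1−p)^5
= 126 · 0.62747 · 5.5841e-06 = 0.000441

0.0004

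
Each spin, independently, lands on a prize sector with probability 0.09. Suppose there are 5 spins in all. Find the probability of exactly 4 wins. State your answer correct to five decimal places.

0.00030

X ~ Binomial(n=5, p=0.09).
P(X=4) = C(5,4) · p^4 · (1−p)^1
= 5 · 6.561e-05 · 0.91 = 0.0002985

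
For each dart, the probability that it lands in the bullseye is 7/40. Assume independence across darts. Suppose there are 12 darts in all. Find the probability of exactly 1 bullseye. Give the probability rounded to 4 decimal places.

0.2531

X ~ Binomial(n=12, p=0.175).
P(X=1) = C(12,1) · p^1 · (1−p)^11
= 12 · 0.175 · 0.1205 = 0.253054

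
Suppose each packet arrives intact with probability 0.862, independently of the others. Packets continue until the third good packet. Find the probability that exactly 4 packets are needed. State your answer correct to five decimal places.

Y = trial on which the third success occurs; negative binomial, r=3, p=0.862.
P(Y=4) = C(3,2) · p^3 · (1−p)^1
= 3 · 0.6405 · 0.138 = 0.2651686

0.26517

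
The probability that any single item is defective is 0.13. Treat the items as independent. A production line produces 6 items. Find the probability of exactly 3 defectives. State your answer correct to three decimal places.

0.029

X ~ Binomial(n=6, p=0.13).
P(X=3) = C(6,3) · p^3 · (1−p)^3
= 20 · 0.002197 · 0.6585 = 0.02893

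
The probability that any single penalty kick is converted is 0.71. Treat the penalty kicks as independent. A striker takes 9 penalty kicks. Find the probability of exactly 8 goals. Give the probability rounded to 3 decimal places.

0.169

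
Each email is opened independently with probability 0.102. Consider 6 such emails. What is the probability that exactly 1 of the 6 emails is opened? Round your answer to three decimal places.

0.357

X ~ Binomial(n=6, p=0.102).
P(X=1) = C(6,1) · p^1 · (1−p)^5
= 6 · 0.102 · 0.58396 = 0.35738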